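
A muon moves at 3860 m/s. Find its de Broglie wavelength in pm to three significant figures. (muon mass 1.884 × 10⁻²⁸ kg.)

p = mv = 1.884 × 10⁻²⁸ × 3860 = 7.272 × 10⁻²⁵ kg·m/s.
λ = h/p = 6.626 × 10⁻³⁴ / 7.272 × 10⁻²⁵ = 9.11 × 10⁻¹⁰ m = 911 pm.

λ = 911 pm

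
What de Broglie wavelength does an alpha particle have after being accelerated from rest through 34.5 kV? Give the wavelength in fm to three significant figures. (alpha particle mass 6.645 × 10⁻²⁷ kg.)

λ = 54.7 fm

KE = 2eV = 2 × 1.602 × 10⁻¹⁹ × 3.450 × 10⁴ = 1.105 × 10⁻¹⁴ J.
p = √(2mKE) = √(2 × 6.645 × 10⁻²⁷ × 1.105 × 10⁻¹⁴) = 1.212 × 10⁻²⁰ kg·m/s.
λ = h/p = 6.626 × 10⁻³⁴ / 1.212 × 10⁻²⁰ = 5.47 × 10⁻¹⁴ m = 54.7 fm.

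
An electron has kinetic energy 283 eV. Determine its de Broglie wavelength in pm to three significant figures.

λ = 72.9 pm

KE = 283 eV = 4.534 × 10⁻¹⁷ J.
p = √(2mKE) = √(2 × 9.109 × 10⁻³¹ × 4.534 × 10⁻¹⁷) = 9.088 × 10⁻²⁴ kg·m/s.
λ = h/p = 6.626 × 10⁻³⁴ / 9.088 × 10⁻²⁴ = 7.29 × 10⁻¹¹ m = 72.9 pm.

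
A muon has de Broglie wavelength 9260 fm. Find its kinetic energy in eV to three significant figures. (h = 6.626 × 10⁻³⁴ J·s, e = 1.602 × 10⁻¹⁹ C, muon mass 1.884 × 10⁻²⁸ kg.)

p = h/λ = 6.626 × 10⁻³⁴ / 9.260 × 10⁻¹² = 7.156 × 10⁻²³ kg·m/s.
KE = p²/(2m) = (7.156 × 10⁻²³)² / (2 × 1.884 × 10⁻²⁸) = 1.359 × 10⁻¹⁷ J = 84.8 eV.

KE = 84.8 eV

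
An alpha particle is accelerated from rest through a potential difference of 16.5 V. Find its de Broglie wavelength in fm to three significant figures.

KE = 2eV = 2 × 1.602 × 10⁻¹⁹ × 16.50 = 5.287 × 10⁻¹⁸ J.
p = √(2mKE) = √(2 × 6.645 × 10⁻²⁷ × 5.287 × 10⁻¹⁸) = 2.651 × 10⁻²² kg·m/s.
λ = h/p = 6.626 × 10⁻³⁴ / 2.651 × 10⁻²² = 2.50 × 10⁻¹² m = 2500 fm.

λ = 2500 fm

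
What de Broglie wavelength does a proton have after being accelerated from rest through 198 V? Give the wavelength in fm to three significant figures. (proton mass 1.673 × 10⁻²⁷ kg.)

KE = eV = 1.602 × 10⁻¹⁹ × 198.0 = 3.172 × 10⁻¹⁷ J.
p = √(2mKE) = √(2 × 1.673 × 10⁻²⁷ × 3.172 × 10⁻¹⁷) = 3.258 × 10⁻²² kg·m/s.
λ = h/p = 6.626 × 10⁻³⁴ / 3.258 × 10⁻²² = 2.03 × 10⁻¹² m = 2030 fm.

λ = 2030 fm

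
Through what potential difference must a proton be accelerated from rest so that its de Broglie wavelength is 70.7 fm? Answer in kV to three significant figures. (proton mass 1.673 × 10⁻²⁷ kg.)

V = 164 kV

p = h/λ = 6.626 × 10⁻³⁴ / 7.070 × 10⁻¹⁴ = 9.372 × 10⁻²¹ kg·m/s.
KE = p²/(2m) = 2.625 × 10⁻¹⁴ J.
V = KE/e = 2.625 × 10⁻¹⁴ / (1.602 × 10⁻¹⁹) = 164 kV.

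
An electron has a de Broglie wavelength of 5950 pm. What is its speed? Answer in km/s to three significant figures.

v = 122 km/s

p = h/λ = 6.626 × 10⁻³⁴ / 5.950 × 10⁻⁹ = 1.114 × 10⁻²⁵ kg·m/s.
v = p/m = 1.114 × 10⁻²⁵ / 9.109 × 10⁻³¹ = 1.22 × 10⁵ m/s = 122 km/s.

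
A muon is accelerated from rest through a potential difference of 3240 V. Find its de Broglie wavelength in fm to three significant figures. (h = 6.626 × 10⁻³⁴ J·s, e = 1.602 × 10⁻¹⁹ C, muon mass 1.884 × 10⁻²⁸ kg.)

KE = eV = 1.602 × 10⁻¹⁹ × 3240 = 5.190 × 10⁻¹⁶ J.
p = √(2mKE) = √(2 × 1.884 × 10⁻²⁸ × 5.190 × 10⁻¹⁶) = 4.422 × 10⁻²² kg·m/s.
λ = h/p = 6.626 × 10⁻³⁴ / 4.422 × 10⁻²² = 1.50 × 10⁻¹² m = 1500 fm.

λ = 1500 fm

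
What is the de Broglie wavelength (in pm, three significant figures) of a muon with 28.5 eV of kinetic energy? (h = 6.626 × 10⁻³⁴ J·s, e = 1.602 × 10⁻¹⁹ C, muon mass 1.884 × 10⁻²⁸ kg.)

KE = 28.5 eV = 4.566 × 10⁻¹⁸ J.
p = √(2mKE) = √(2 × 1.884 × 10⁻²⁸ × 4.566 × 10⁻¹⁸) = 4.148 × 10⁻²³ kg·m/s.
λ = h/p = 6.626 × 10⁻³⁴ / 4.148 × 10⁻²³ = 1.60 × 10⁻¹¹ m = 16.0 pm.

λ = 16.0 pm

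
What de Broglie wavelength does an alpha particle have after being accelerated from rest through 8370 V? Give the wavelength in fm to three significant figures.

λ = 111 fm

KE = 2eV = 2 × 1.602 × 10⁻¹⁹ × 8370 = 2.682 × 10⁻¹⁵ J.
p = √(2mKE) = √(2 × 6.645 × 10⁻²⁷ × 2.682 × 10⁻¹⁵) = 5.970 × 10⁻²¹ kg·m/s.
λ = h/p = 6.626 × 10⁻³⁴ / 5.970 × 10⁻²¹ = 1.11 × 10⁻¹³ m = 111 fm.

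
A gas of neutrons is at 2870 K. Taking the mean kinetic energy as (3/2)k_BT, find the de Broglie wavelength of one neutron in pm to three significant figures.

KE = (3/2)k_BT = 1.5 × 1.381 × 10⁻²³ × 2870 = 5.945 × 10⁻²⁰ J.
p = √(2mKE) = √(2 × 1.675 × 10⁻²⁷ × 5.945 × 10⁻²⁰) = 1.411 × 10⁻²³ kg·m/s.
λ = h/p = 4.70 × 10⁻¹¹ m = 47.0 pm.

λ = 47.0 pm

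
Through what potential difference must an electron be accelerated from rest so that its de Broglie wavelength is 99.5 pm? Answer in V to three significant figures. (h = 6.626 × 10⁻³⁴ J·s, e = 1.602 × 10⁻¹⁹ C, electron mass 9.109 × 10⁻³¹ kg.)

V = 152 V

p = h/λ = 6.626 × 10⁻³⁴ / 9.950 × 10⁻¹¹ = 6.659 × 10⁻²⁴ kg·m/s.
KE = p²/(2m) = 2.434 × 10⁻¹⁷ J.
V = KE/e = 2.434 × 10⁻¹⁷ / (1.602 × 10⁻¹⁹) = 152 V.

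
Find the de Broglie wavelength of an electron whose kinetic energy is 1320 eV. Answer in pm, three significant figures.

KE = 1320 eV = 2.115 × 10⁻¹⁶ J.
p = √(2mKE) = √(2 × 9.109 × 10⁻³¹ × 2.115 × 10⁻¹⁶) = 1.963 × 10⁻²³ kg·m/s.
λ = h/p = 6.626 × 10⁻³⁴ / 1.963 × 10⁻²³ = 3.38 × 10⁻¹¹ m = 33.8 pm.

λ = 33.8 pm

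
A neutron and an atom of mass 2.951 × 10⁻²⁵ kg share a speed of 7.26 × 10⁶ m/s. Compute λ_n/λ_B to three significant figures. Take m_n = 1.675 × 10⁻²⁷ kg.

λ_n/λ_B = 176

At fixed v, p = mv so λ = h/(mv) ∝ 1/m.
λ_n/λ_B = m_B/m_n = 2.951 × 10⁻²⁵/1.675 × 10⁻²⁷ = 176.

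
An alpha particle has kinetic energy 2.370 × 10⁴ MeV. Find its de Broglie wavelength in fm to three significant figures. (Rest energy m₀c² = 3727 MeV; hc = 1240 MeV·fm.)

λ = 0.0456 fm

Total energy E = KE + m₀c² = 2.370 × 10⁴ + 3727 = 27427 MeV.
(pc)² = E² − (m₀c²)² = (27427)² − (3727)² = 7.383 × 10⁸ MeV², so pc = 2.717 × 10⁴ MeV.
λ = hc/(pc) = 1240 MeV·fm / 2.717 × 10⁴ MeV = 0.0456 fm.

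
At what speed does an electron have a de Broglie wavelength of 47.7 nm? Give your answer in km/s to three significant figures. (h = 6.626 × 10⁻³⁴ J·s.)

v = 15.2 km/s

p = h/λ = 6.626 × 10⁻³⁴ / 4.770 × 10⁻⁸ = 1.389 × 10⁻²⁶ kg·m/s.
v = p/m = 1.389 × 10⁻²⁶ / 9.109 × 10⁻³¹ = 1.52 × 10⁴ m/s = 15.2 km/s.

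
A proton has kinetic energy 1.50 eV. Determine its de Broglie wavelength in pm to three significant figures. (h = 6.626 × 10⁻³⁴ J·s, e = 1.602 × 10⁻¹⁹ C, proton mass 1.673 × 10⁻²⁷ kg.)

KE = 1.50 eV = 2.403 × 10⁻¹⁹ J.
p = √(2mKE) = √(2 × 1.673 × 10⁻²⁷ × 2.403 × 10⁻¹⁹) = 2.836 × 10⁻²³ kg·m/s.
λ = h/p = 6.626 × 10⁻³⁴ / 2.836 × 10⁻²³ = 2.34 × 10⁻¹¹ m = 23.4 pm.

λ = 23.4 pm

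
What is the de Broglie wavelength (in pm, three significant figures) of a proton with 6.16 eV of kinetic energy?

KE = 6.16 eV = 9.868 × 10⁻¹⁹ J.
p = √(2mKE) = √(2 × 1.673 × 10⁻²⁷ × 9.868 × 10⁻¹⁹) = 5.746 × 10⁻²³ kg·m/s.
λ = h/p = 6.626 × 10⁻³⁴ / 5.746 × 10⁻²³ = 1.15 × 10⁻¹¹ m = 11.5 pm.

λ = 11.5 pm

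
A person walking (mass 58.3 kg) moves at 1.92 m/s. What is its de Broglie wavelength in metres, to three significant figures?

p = mv = 58.3 × 1.92 = 1.119 × 10² kg·m/s.
λ = h/p = 6.626 × 10⁻³⁴ / 1.119 × 10² = 5.92 × 10⁻³⁶ m.

λ = 5.92 × 10⁻³⁶ m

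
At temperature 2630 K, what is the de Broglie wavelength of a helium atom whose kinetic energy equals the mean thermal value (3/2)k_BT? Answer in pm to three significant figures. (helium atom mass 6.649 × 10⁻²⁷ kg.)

λ = 24.6 pm

KE = (3/2)k_BT = 1.5 × 1.381 × 10⁻²³ × 2630 = 5.448 × 10⁻²⁰ J.
p = √(2mKE) = √(2 × 6.649 × 10⁻²⁷ × 5.448 × 10⁻²⁰) = 2.692 × 10⁻²³ kg·m/s.
λ = h/p = 2.46 × 10⁻¹¹ m = 24.6 pm.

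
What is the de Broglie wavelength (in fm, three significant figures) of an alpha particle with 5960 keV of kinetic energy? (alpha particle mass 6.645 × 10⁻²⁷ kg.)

KE = 5960 keV = 9.548 × 10⁻¹³ J.
p = √(2mKE) = √(2 × 6.645 × 10⁻²⁷ × 9.548 × 10⁻¹³) = 1.126 × 10⁻¹⁹ kg·m/s.
λ = h/p = 6.626 × 10⁻³⁴ / 1.126 × 10⁻¹⁹ = 5.88 × 10⁻¹⁵ m = 5.88 fm.

λ = 5.88 fm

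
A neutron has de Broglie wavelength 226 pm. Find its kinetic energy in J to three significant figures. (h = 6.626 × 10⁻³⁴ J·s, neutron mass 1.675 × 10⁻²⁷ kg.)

KE = 2.57 × 10⁻²¹ J

p = h/λ = 6.626 × 10⁻³⁴ / 2.260 × 10⁻¹⁰ = 2.932 × 10⁻²⁴ kg·m/s.
KE = p²/(2m) = (2.932 × 10⁻²⁴)² / (2 × 1.675 × 10⁻²⁷) = 2.566 × 10⁻²¹ J = 2.57 × 10⁻²¹ J.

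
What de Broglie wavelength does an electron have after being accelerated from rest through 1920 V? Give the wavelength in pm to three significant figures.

λ = 28.0 pm

KE = eV = 1.602 × 10⁻¹⁹ × 1920 = 3.076 × 10⁻¹⁶ J.
p = √(2mKE) = √(2 × 9.109 × 10⁻³¹ × 3.076 × 10⁻¹⁶) = 2.367 × 10⁻²³ kg·m/s.
λ = h/p = 6.626 × 10⁻³⁴ / 2.367 × 10⁻²³ = 2.80 × 10⁻¹¹ m = 28.0 pm.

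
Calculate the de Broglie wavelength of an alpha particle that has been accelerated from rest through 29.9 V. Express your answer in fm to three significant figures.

KE = 2eV = 2 × 1.602 × 10⁻¹⁹ × 29.90 = 9.580 × 10⁻¹⁸ J.
p = √(2mKE) = √(2 × 6.645 × 10⁻²⁷ × 9.580 × 10⁻¹⁸) = 3.568 × 10⁻²² kg·m/s.
λ = h/p = 6.626 × 10⁻³⁴ / 3.568 × 10⁻²² = 1.86 × 10⁻¹² m = 1860 fm.

λ = 1860 fm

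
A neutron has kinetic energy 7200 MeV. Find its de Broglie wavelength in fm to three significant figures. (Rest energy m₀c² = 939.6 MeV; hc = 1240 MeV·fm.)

Total energy E = KE + m₀c² = 7200 + 939.6 = 8139.6 MeV.
(pc)² = E² − (m₀c²)² = (8139.6)² − (939.6)² = 6.537 × 10⁷ MeV², so pc = 8085 MeV.
λ = hc/(pc) = 1240 MeV·fm / 8085 MeV = 0.153 fm.

λ = 0.153 fm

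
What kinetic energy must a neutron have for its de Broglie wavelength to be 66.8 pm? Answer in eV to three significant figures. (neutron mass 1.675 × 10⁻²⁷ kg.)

p = h/λ = 6.626 × 10⁻³⁴ / 6.680 × 10⁻¹¹ = 9.919 × 10⁻²⁴ kg·m/s.
KE = p²/(2m) = (9.919 × 10⁻²⁴)² / (2 × 1.675 × 10⁻²⁷) = 2.937 × 10⁻²⁰ J = 0.183 eV.

KE = 0.183 eV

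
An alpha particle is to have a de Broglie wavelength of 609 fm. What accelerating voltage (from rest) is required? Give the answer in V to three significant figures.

p = h/λ = 6.626 × 10⁻³⁴ / 6.090 × 10⁻¹³ = 1.088 × 10⁻²¹ kg·m/s.
KE = p²/(2m) = 8.907 × 10⁻¹⁷ J.
V = KE/2e = 8.907 × 10⁻¹⁷ / (2 × 1.602 × 10⁻¹⁹) = 278 V.

V = 278 V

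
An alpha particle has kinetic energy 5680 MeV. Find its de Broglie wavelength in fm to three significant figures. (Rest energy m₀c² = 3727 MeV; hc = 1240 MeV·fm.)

λ = 0.144 fm

Total energy E = KE + m₀c² = 5680 + 3727 = 9407 MeV.
(pc)² = E² − (m₀c²)² = (9407)² − (3727)² = 7.460 × 10⁷ MeV², so pc = 8637 MeV.
λ = hc/(pc) = 1240 MeV·fm / 8637 MeV = 0.144 fm.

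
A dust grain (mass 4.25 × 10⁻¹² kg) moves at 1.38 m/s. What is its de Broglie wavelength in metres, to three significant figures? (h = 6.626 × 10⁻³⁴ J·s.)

p = mv = 4.25 × 10⁻¹² × 1.38 = 5.865 × 10⁻¹² kg·m/s.
λ = h/p = 6.626 × 10⁻³⁴ / 5.865 × 10⁻¹² = 1.13 × 10⁻²² m.

λ = 1.13 × 10⁻²² m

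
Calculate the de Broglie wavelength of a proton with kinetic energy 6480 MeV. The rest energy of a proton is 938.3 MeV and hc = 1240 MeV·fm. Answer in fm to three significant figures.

Total energy E = KE + m₀c² = 6480 + 938.3 = 7418.3 MeV.
(pc)² = E² − (m₀c²)² = (7418.3)² − (938.3)² = 5.415 × 10⁷ MeV², so pc = 7359 MeV.
λ = hc/(pc) = 1240 MeV·fm / 7359 MeV = 0.169 fm.

λ = 0.169 fm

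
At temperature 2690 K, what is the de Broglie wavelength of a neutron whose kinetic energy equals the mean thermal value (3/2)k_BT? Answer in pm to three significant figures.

KE = (3/2)k_BT = 1.5 × 1.381 × 10⁻²³ × 2690 = 5.572 × 10⁻²⁰ J.
p = √(2mKE) = √(2 × 1.675 × 10⁻²⁷ × 5.572 × 10⁻²⁰) = 1.366 × 10⁻²³ kg·m/s.
λ = h/p = 4.85 × 10⁻¹¹ m = 48.5 pm.

λ = 48.5 pm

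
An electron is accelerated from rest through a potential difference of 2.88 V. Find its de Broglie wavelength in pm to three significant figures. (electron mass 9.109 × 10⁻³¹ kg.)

KE = eV = 1.602 × 10⁻¹⁹ × 2.880 = 4.614 × 10⁻¹⁹ J.
p = √(2mKE) = √(2 × 9.109 × 10⁻³¹ × 4.614 × 10⁻¹⁹) = 9.168 × 10⁻²⁵ kg·m/s.
λ = h/p = 6.626 × 10⁻³⁴ / 9.168 × 10⁻²⁵ = 7.23 × 10⁻¹⁰ m = 723 pm.

λ = 723 pm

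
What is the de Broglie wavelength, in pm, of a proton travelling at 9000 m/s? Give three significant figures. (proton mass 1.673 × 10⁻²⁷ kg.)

p = mv = 1.673 × 10⁻²⁷ × 9000 = 1.506 × 10⁻²³ kg·m/s.
λ = h/p = 6.626 × 10⁻³⁴ / 1.506 × 10⁻²³ = 4.40 × 10⁻¹¹ m = 44.0 pm.

λ = 44.0 pm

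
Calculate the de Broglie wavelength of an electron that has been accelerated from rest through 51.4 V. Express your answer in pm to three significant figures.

KE = eV = 1.602 × 10⁻¹⁹ × 51.40 = 8.234 × 10⁻¹⁸ J.
p = √(2mKE) = √(2 × 9.109 × 10⁻³¹ × 8.234 × 10⁻¹⁸) = 3.873 × 10⁻²⁴ kg·m/s.
λ = h/p = 6.626 × 10⁻³⁴ / 3.873 × 10⁻²⁴ = 1.71 × 10⁻¹⁰ m = 171 pm.

λ = 171 pm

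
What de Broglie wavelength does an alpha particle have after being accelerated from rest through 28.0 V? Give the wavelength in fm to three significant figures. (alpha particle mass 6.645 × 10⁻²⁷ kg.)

λ = 1920 fm

KE = 2eV = 2 × 1.602 × 10⁻¹⁹ × 28.00 = 8.971 × 10⁻¹⁸ J.
p = √(2mKE) = √(2 × 6.645 × 10⁻²⁷ × 8.971 × 10⁻¹⁸) = 3.453 × 10⁻²² kg·m/s.
λ = h/p = 6.626 × 10⁻³⁴ / 3.453 × 10⁻²² = 1.92 × 10⁻¹² m = 1920 fm.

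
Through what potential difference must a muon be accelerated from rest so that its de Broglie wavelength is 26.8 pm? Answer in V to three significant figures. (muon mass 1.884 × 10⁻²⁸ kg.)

V = 10.1 V

p = h/λ = 6.626 × 10⁻³⁴ / 2.680 × 10⁻¹¹ = 2.472 × 10⁻²³ kg·m/s.
KE = p²/(2m) = 1.622 × 10⁻¹⁸ J.
V = KE/e = 1.622 × 10⁻¹⁸ / (1.602 × 10⁻¹⁹) = 10.1 V.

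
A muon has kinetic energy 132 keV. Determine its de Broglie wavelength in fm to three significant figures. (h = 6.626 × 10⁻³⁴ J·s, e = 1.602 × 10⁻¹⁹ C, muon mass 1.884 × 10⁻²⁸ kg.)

λ = 235 fm

KE = 132 keV = 2.115 × 10⁻¹⁴ J.
p = √(2mKE) = √(2 × 1.884 × 10⁻²⁸ × 2.115 × 10⁻¹⁴) = 2.823 × 10⁻²¹ kg·m/s.
λ = h/p = 6.626 × 10⁻³⁴ / 2.823 × 10⁻²¹ = 2.35 × 10⁻¹³ m = 235 fm.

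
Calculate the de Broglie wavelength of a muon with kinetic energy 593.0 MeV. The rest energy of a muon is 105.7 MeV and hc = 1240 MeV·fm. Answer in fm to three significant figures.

Total energy E = KE + m₀c² = 593.0 + 105.7 = 698.7 MeV.
(pc)² = E² − (m₀c²)² = (698.7)² − (105.7)² = 4.770 × 10⁵ MeV², so pc = 690.7 MeV.
λ = hc/(pc) = 1240 MeV·fm / 690.7 MeV = 1.80 fm.

λ = 1.80 fm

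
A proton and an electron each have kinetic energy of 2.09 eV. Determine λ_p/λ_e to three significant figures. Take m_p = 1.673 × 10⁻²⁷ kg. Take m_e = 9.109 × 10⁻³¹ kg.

λ_p/λ_e = 0.0233

At fixed KE, p = √(2mKE) so λ = h/p ∝ 1/√m.
λ_p/λ_e = √(m_e/m_p) = √(9.109 × 10⁻³¹/1.673 × 10⁻²⁷) = √(5.445 × 10⁻⁴) = 0.0233.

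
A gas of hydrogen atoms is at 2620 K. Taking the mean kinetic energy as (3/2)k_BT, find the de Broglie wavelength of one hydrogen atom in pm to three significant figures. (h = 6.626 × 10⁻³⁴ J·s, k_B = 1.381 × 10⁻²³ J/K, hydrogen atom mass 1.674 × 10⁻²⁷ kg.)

λ = 49.2 pm

KE = (3/2)k_BT = 1.5 × 1.381 × 10⁻²³ × 2620 = 5.427 × 10⁻²⁰ J.
p = √(2mKE) = √(2 × 1.674 × 10⁻²⁷ × 5.427 × 10⁻²⁰) = 1.348 × 10⁻²³ kg·m/s.
λ = h/p = 4.92 × 10⁻¹¹ m = 49.2 pm.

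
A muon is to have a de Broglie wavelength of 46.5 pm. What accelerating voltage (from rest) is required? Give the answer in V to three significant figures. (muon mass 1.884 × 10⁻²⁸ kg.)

p = h/λ = 6.626 × 10⁻³⁴ / 4.650 × 10⁻¹¹ = 1.425 × 10⁻²³ kg·m/s.
KE = p²/(2m) = 5.389 × 10⁻¹⁹ J.
V = KE/e = 5.389 × 10⁻¹⁹ / (1.602 × 10⁻¹⁹) = 3.36 V.

V = 3.36 V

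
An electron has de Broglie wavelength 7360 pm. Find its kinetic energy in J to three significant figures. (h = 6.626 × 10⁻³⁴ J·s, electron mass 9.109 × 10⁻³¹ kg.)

KE = 4.45 × 10⁻²¹ J

p = h/λ = 6.626 × 10⁻³⁴ / 7.360 × 10⁻⁹ = 9.003 × 10⁻²⁶ kg·m/s.
KE = p²/(2m) = (9.003 × 10⁻²⁶)² / (2 × 9.109 × 10⁻³¹) = 4.449 × 10⁻²¹ J = 4.45 × 10⁻²¹ J.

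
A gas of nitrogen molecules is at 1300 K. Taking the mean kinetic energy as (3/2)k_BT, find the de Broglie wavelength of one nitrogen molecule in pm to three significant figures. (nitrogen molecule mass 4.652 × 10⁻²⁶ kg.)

λ = 13.2 pm

KE = (3/2)k_BT = 1.5 × 1.381 × 10⁻²³ × 1300 = 2.693 × 10⁻²⁰ J.
p = √(2mKE) = √(2 × 4.652 × 10⁻²⁶ × 2.693 × 10⁻²⁰) = 5.006 × 10⁻²³ kg·m/s.
λ = h/p = 1.32 × 10⁻¹¹ m = 13.2 pm.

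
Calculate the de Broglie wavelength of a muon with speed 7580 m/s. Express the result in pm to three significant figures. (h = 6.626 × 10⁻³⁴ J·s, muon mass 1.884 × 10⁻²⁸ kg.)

λ = 464 pm

p = mv = 1.884 × 10⁻²⁸ × 7580 = 1.428 × 10⁻²⁴ kg·m/s.
λ = h/p = 6.626 × 10⁻³⁴ / 1.428 × 10⁻²⁴ = 4.64 × 10⁻¹⁰ m = 464 pm.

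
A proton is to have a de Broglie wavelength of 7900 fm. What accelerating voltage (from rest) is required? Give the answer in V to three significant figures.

p = h/λ = 6.626 × 10⁻³⁴ / 7.900 × 10⁻¹² = 8.387 × 10⁻²³ kg·m/s.
KE = p²/(2m) = 2.102 × 10⁻¹⁸ J.
V = KE/e = 2.102 × 10⁻¹⁸ / (1.602 × 10⁻¹⁹) = 13.1 V.

V = 13.1 V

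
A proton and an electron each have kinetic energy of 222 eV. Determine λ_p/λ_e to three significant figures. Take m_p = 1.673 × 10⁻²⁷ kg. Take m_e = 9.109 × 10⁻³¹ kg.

At fixed KE, p = √(2mKE) so λ = h/p ∝ 1/√m.
λ_p/λ_e = √(m_e/m_p) = √(9.109 × 10⁻³¹/1.673 × 10⁻²⁷) = √(5.445 × 10⁻⁴) = 0.0233.

λ_p/λ_e = 0.0233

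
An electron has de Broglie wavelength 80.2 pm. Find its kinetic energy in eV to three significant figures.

p = h/λ = 6.626 × 10⁻³⁴ / 8.020 × 10⁻¹¹ = 8.262 × 10⁻²⁴ kg·m/s.
KE = p²/(2m) = (8.262 × 10⁻²⁴)² / (2 × 9.109 × 10⁻³¹) = 3.747 × 10⁻¹⁷ J = 234 eV.

KE = 234 eV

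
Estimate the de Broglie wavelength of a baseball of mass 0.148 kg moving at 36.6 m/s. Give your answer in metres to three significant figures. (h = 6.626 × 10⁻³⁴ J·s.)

λ = 1.22 × 10⁻³⁴ m

p = mv = 0.148 × 36.6 = 5.417 kg·m/s.
λ = h/p = 6.626 × 10⁻³⁴ / 5.417 = 1.22 × 10⁻³⁴ m.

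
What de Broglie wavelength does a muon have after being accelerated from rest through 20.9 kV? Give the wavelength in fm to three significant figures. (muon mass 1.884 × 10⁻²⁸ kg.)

KE = eV = 1.602 × 10⁻¹⁹ × 2.090 × 10⁴ = 3.348 × 10⁻¹⁵ J.
p = √(2mKE) = √(2 × 1.884 × 10⁻²⁸ × 3.348 × 10⁻¹⁵) = 1.123 × 10⁻²¹ kg·m/s.
λ = h/p = 6.626 × 10⁻³⁴ / 1.123 × 10⁻²¹ = 5.90 × 10⁻¹³ m = 590 fm.

λ = 590 fm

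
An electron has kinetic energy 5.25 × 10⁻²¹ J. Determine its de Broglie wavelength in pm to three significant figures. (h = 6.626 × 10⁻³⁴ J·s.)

p = √(2mKE) = √(2 × 9.109 × 10⁻³¹ × 5.250 × 10⁻²¹) = 9.780 × 10⁻²⁶ kg·m/s.
λ = h/p = 6.626 × 10⁻³⁴ / 9.780 × 10⁻²⁶ = 6.78 × 10⁻⁹ m = 6780 pm.

λ = 6780 pm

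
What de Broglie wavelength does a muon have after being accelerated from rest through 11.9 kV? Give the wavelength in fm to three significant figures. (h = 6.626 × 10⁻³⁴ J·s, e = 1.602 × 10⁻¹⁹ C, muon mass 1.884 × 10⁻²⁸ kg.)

λ = 782 fm

KE = eV = 1.602 × 10⁻¹⁹ × 1.190 × 10⁴ = 1.906 × 10⁻¹⁵ J.
p = √(2mKE) = √(2 × 1.884 × 10⁻²⁸ × 1.906 × 10⁻¹⁵) = 8.475 × 10⁻²² kg·m/s.
λ = h/p = 6.626 × 10⁻³⁴ / 8.475 × 10⁻²² = 7.82 × 10⁻¹³ m = 782 fm.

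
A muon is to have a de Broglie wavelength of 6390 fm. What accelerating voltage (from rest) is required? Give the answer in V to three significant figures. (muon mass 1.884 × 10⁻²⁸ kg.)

p = h/λ = 6.626 × 10⁻³⁴ / 6.390 × 10⁻¹² = 1.037 × 10⁻²² kg·m/s.
KE = p²/(2m) = 2.854 × 10⁻¹⁷ J.
V = KE/e = 2.854 × 10⁻¹⁷ / (1.602 × 10⁻¹⁹) = 178 V.

V = 178 V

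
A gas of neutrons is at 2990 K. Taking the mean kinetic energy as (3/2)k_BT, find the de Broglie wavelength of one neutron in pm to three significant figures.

λ = 46.0 pm

KE = (3/2)k_BT = 1.5 × 1.381 × 10⁻²³ × 2990 = 6.194 × 10⁻²⁰ J.
p = √(2mKE) = √(2 × 1.675 × 10⁻²⁷ × 6.194 × 10⁻²⁰) = 1.440 × 10⁻²³ kg·m/s.
λ = h/p = 4.60 × 10⁻¹¹ m = 46.0 pm.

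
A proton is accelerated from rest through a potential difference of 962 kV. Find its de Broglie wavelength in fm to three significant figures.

KE = eV = 1.602 × 10⁻¹⁹ × 9.620 × 10⁵ = 1.541 × 10⁻¹³ J.
p = √(2mKE) = √(2 × 1.673 × 10⁻²⁷ × 1.541 × 10⁻¹³) = 2.271 × 10⁻²⁰ kg·m/s.
λ = h/p = 6.626 × 10⁻³⁴ / 2.271 × 10⁻²⁰ = 2.92 × 10⁻¹⁴ m = 29.2 fm.

λ = 29.2 fm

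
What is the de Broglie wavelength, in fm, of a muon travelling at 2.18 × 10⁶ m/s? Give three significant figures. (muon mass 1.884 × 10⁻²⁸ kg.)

p = mv = 1.884 × 10⁻²⁸ × 2.18 × 10⁶ = 4.107 × 10⁻²² kg·m/s.
λ = h/p = 6.626 × 10⁻³⁴ / 4.107 × 10⁻²² = 1.61 × 10⁻¹² m = 1610 fm.

λ = 1610 fm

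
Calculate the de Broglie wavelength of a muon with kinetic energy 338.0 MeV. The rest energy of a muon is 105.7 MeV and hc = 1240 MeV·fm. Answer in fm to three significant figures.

λ = 2.88 fm

Total energy E = KE + m₀c² = 338.0 + 105.7 = 443.7 MeV.
(pc)² = E² − (m₀c²)² = (443.7)² − (105.7)² = 1.857 × 10⁵ MeV², so pc = 430.9 MeV.
λ = hc/(pc) = 1240 MeV·fm / 430.9 MeV = 2.88 fm.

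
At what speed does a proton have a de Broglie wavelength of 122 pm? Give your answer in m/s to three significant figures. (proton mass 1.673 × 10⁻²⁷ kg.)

p = h/λ = 6.626 × 10⁻³⁴ / 1.220 × 10⁻¹⁰ = 5.431 × 10⁻²⁴ kg·m/s.
v = p/m = 5.431 × 10⁻²⁴ / 1.673 × 10⁻²⁷ = 3.25 × 10³ m/s = 3250 m/s.

v = 3250 m/s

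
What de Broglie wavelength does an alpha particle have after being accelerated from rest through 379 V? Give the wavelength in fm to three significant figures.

KE = 2eV = 2 × 1.602 × 10⁻¹⁹ × 379.0 = 1.214 × 10⁻¹⁶ J.
p = √(2mKE) = √(2 × 6.645 × 10⁻²⁷ × 1.214 × 10⁻¹⁶) = 1.270 × 10⁻²¹ kg·m/s.
λ = h/p = 6.626 × 10⁻³⁴ / 1.270 × 10⁻²¹ = 5.22 × 10⁻¹³ m = 522 fm.

λ = 522 fm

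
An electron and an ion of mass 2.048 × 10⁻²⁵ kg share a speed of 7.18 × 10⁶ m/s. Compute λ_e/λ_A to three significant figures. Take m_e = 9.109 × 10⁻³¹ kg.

At fixed v, p = mv so λ = h/(mv) ∝ 1/m.
λ_e/λ_A = m_A/m_e = 2.048 × 10⁻²⁵/9.109 × 10⁻³¹ = 2.25 × 10⁵.

λ_e/λ_A = 2.25 × 10⁵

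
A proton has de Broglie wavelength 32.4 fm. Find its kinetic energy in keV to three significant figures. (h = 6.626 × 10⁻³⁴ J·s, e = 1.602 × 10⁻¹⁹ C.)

KE = 780 keV

p = h/λ = 6.626 × 10⁻³⁴ / 3.240 × 10⁻¹⁴ = 2.045 × 10⁻²⁰ kg·m/s.
KE = p²/(2m) = (2.045 × 10⁻²⁰)² / (2 × 1.673 × 10⁻²⁷) = 1.250 × 10⁻¹³ J = 780 keV.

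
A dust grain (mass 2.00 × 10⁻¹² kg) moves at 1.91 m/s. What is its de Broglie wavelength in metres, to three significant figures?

p = mv = 2.00 × 10⁻¹² × 1.91 = 3.820 × 10⁻¹² kg·m/s.
λ = h/p = 6.626 × 10⁻³⁴ / 3.820 × 10⁻¹² = 1.73 × 10⁻²² m.

λ = 1.73 × 10⁻²² m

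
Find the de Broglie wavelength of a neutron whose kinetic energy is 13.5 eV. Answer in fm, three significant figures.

λ = 7780 fm

KE = 13.5 eV = 2.163 × 10⁻¹⁸ J.
p = √(2mKE) = √(2 × 1.675 × 10⁻²⁷ × 2.163 × 10⁻¹⁸) = 8.512 × 10⁻²³ kg·m/s.
λ = h/p = 6.626 × 10⁻³⁴ / 8.512 × 10⁻²³ = 7.78 × 10⁻¹² m = 7780 fm.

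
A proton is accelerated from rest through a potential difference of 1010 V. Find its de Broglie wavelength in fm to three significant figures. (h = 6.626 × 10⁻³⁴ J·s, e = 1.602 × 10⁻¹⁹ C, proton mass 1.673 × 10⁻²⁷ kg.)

λ = 901 fm

KE = eV = 1.602 × 10⁻¹⁹ × 1010 = 1.618 × 10⁻¹⁶ J.
p = √(2mKE) = √(2 × 1.673 × 10⁻²⁷ × 1.618 × 10⁻¹⁶) = 7.358 × 10⁻²² kg·m/s.
λ = h/p = 6.626 × 10⁻³⁴ / 7.358 × 10⁻²² = 9.01 × 10⁻¹³ m = 901 fm.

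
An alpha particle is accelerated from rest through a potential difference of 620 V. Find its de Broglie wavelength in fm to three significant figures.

λ = 408 fm

KE = 2eV = 2 × 1.602 × 10⁻¹⁹ × 620.0 = 1.986 × 10⁻¹⁶ J.
p = √(2mKE) = √(2 × 6.645 × 10⁻²⁷ × 1.986 × 10⁻¹⁶) = 1.625 × 10⁻²¹ kg·m/s.
λ = h/p = 6.626 × 10⁻³⁴ / 1.625 × 10⁻²¹ = 4.08 × 10⁻¹³ m = 408 fm.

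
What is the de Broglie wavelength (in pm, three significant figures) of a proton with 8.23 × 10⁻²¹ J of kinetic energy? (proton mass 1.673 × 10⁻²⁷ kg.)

λ = 126 pm

p = √(2mKE) = √(2 × 1.673 × 10⁻²⁷ × 8.230 × 10⁻²¹) = 5.248 × 10⁻²⁴ kg·m/s.
λ = h/p = 6.626 × 10⁻³⁴ / 5.248 × 10⁻²⁴ = 1.26 × 10⁻¹⁰ m = 126 pm.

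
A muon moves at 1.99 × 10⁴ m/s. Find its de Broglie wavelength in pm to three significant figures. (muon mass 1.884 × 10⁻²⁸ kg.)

p = mv = 1.884 × 10⁻²⁸ × 1.99 × 10⁴ = 3.749 × 10⁻²⁴ kg·m/s.
λ = h/p = 6.626 × 10⁻³⁴ / 3.749 × 10⁻²⁴ = 1.77 × 10⁻¹⁰ m = 177 pm.

λ = 177 pm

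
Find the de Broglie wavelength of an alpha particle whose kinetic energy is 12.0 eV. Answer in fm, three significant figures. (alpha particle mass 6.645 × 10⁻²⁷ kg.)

λ = 4150 fm

KE = 12.0 eV = 1.922 × 10⁻¹⁸ J.
p = √(2mKE) = √(2 × 6.645 × 10⁻²⁷ × 1.922 × 10⁻¹⁸) = 1.598 × 10⁻²² kg·m/s.
λ = h/p = 6.626 × 10⁻³⁴ / 1.598 × 10⁻²² = 4.15 × 10⁻¹² m = 4150 fm.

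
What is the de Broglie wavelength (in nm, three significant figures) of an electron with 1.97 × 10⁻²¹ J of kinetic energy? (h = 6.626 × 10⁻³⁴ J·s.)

λ = 11.1 nm

p = √(2mKE) = √(2 × 9.109 × 10⁻³¹ × 1.970 × 10⁻²¹) = 5.991 × 10⁻²⁶ kg·m/s.
λ = h/p = 6.626 × 10⁻³⁴ / 5.991 × 10⁻²⁶ = 1.11 × 10⁻⁸ m = 11.1 nm.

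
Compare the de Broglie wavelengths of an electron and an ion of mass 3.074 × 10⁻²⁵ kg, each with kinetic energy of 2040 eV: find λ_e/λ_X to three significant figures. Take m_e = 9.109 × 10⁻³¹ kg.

λ_e/λ_X = 581

At fixed KE, p = √(2mKE) so λ = h/p ∝ 1/√m.
λ_e/λ_X = √(m_X/m_e) = √(3.074 × 10⁻²⁵/9.109 × 10⁻³¹) = √(3.375 × 10⁵) = 581.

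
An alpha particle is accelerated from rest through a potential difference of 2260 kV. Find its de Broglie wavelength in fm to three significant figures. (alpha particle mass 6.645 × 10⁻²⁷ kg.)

KE = 2eV = 2 × 1.602 × 10⁻¹⁹ × 2.260 × 10⁶ = 7.241 × 10⁻¹³ J.
p = √(2mKE) = √(2 × 6.645 × 10⁻²⁷ × 7.241 × 10⁻¹³) = 9.810 × 10⁻²⁰ kg·m/s.
λ = h/p = 6.626 × 10⁻³⁴ / 9.810 × 10⁻²⁰ = 6.75 × 10⁻¹⁵ m = 6.75 fm.

λ = 6.75 fm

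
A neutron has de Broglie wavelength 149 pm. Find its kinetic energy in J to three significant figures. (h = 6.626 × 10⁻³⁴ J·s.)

p = h/λ = 6.626 × 10⁻³⁴ / 1.490 × 10⁻¹⁰ = 4.447 × 10⁻²⁴ kg·m/s.
KE = p²/(2m) = (4.447 × 10⁻²⁴)² / (2 × 1.675 × 10⁻²⁷) = 5.903 × 10⁻²¹ J = 5.90 × 10⁻²¹ J.

KE = 5.90 × 10⁻²¹ J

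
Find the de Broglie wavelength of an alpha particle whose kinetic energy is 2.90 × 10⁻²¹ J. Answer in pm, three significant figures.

λ = 107 pm

p = √(2mKE) = √(2 × 6.645 × 10⁻²⁷ × 2.900 × 10⁻²¹) = 6.208 × 10⁻²⁴ kg·m/s.
λ = h/p = 6.626 × 10⁻³⁴ / 6.208 × 10⁻²⁴ = 1.07 × 10⁻¹⁰ m = 107 pm.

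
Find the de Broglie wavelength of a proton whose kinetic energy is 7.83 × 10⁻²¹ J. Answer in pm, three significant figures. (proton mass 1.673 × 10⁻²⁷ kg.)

λ = 129 pm

p = √(2mKE) = √(2 × 1.673 × 10⁻²⁷ × 7.830 × 10⁻²¹) = 5.119 × 10⁻²⁴ kg·m/s.
λ = h/p = 6.626 × 10⁻³⁴ / 5.119 × 10⁻²⁴ = 1.29 × 10⁻¹⁰ m = 129 pm.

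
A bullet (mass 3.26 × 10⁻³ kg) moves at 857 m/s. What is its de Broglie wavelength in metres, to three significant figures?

p = mv = 3.26 × 10⁻³ × 857 = 2.794 kg·m/s.
λ = h/p = 6.626 × 10⁻³⁴ / 2.794 = 2.37 × 10⁻³⁴ m.

λ = 2.37 × 10⁻³⁴ m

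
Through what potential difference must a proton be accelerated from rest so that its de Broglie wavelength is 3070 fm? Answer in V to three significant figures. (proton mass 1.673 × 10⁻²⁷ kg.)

V = 86.9 V

p = h/λ = 6.626 × 10⁻³⁴ / 3.070 × 10⁻¹² = 2.158 × 10⁻²² kg·m/s.
KE = p²/(2m) = 1.392 × 10⁻¹⁷ J.
V = KE/e = 1.392 × 10⁻¹⁷ / (1.602 × 10⁻¹⁹) = 86.9 V.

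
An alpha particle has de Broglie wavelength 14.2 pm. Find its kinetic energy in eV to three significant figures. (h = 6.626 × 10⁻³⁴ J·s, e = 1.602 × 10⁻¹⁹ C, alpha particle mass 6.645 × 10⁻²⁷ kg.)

p = h/λ = 6.626 × 10⁻³⁴ / 1.420 × 10⁻¹¹ = 4.666 × 10⁻²³ kg·m/s.
KE = p²/(2m) = (4.666 × 10⁻²³)² / (2 × 6.645 × 10⁻²⁷) = 1.638 × 10⁻¹⁹ J = 1.02 eV.

KE = 1.02 eV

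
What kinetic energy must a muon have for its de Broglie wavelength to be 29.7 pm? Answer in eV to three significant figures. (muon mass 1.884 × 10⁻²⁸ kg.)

KE = 8.25 eV

p = h/λ = 6.626 × 10⁻³⁴ / 2.970 × 10⁻¹¹ = 2.231 × 10⁻²³ kg·m/s.
KE = p²/(2m) = (2.231 × 10⁻²³)² / (2 × 1.884 × 10⁻²⁸) = 1.321 × 10⁻¹⁸ J = 8.25 eV.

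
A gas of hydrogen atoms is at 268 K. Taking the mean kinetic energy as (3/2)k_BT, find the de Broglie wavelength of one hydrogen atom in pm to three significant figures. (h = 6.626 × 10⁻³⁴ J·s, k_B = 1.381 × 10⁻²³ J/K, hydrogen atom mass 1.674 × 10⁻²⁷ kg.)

KE = (3/2)k_BT = 1.5 × 1.381 × 10⁻²³ × 268 = 5.552 × 10⁻²¹ J.
p = √(2mKE) = √(2 × 1.674 × 10⁻²⁷ × 5.552 × 10⁻²¹) = 4.311 × 10⁻²⁴ kg·m/s.
λ = h/p = 1.54 × 10⁻¹⁰ m = 154 pm.

λ = 154 pm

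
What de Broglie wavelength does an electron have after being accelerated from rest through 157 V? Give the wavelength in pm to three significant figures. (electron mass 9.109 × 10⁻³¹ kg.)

KE = eV = 1.602 × 10⁻¹⁹ × 157.0 = 2.515 × 10⁻¹⁷ J.
p = √(2mKE) = √(2 × 9.109 × 10⁻³¹ × 2.515 × 10⁻¹⁷) = 6.769 × 10⁻²⁴ kg·m/s.
λ = h/p = 6.626 × 10⁻³⁴ / 6.769 × 10⁻²⁴ = 9.79 × 10⁻¹¹ m = 97.9 pm.

λ = 97.9 pm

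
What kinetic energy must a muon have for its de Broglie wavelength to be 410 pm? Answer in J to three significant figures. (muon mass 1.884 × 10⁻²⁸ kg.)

p = h/λ = 6.626 × 10⁻³⁴ / 4.100 × 10⁻¹⁰ = 1.616 × 10⁻²⁴ kg·m/s.
KE = p²/(2m) = (1.616 × 10⁻²⁴)² / (2 × 1.884 × 10⁻²⁸) = 6.931 × 10⁻²¹ J = 6.93 × 10⁻²¹ J.

KE = 6.93 × 10⁻²¹ J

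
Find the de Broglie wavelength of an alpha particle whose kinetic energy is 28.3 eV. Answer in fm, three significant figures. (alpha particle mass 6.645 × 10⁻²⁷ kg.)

λ = 2700 fm

KE = 28.3 eV = 4.534 × 10⁻¹⁸ J.
p = √(2mKE) = √(2 × 6.645 × 10⁻²⁷ × 4.534 × 10⁻¹⁸) = 2.455 × 10⁻²² kg·m/s.
λ = h/p = 6.626 × 10⁻³⁴ / 2.455 × 10⁻²² = 2.70 × 10⁻¹² m = 2700 fm.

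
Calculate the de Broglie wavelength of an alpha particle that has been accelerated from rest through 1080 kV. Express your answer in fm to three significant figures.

KE = 2eV = 2 × 1.602 × 10⁻¹⁹ × 1.080 × 10⁶ = 3.460 × 10⁻¹³ J.
p = √(2mKE) = √(2 × 6.645 × 10⁻²⁷ × 3.460 × 10⁻¹³) = 6.781 × 10⁻²⁰ kg·m/s.
λ = h/p = 6.626 × 10⁻³⁴ / 6.781 × 10⁻²⁰ = 9.77 × 10⁻¹⁵ m = 9.77 fm.

λ = 9.77 fm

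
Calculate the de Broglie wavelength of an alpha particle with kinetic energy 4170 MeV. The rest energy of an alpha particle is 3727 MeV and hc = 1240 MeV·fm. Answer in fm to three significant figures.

Total energy E = KE + m₀c² = 4170 + 3727 = 7897 MeV.
(pc)² = E² − (m₀c²)² = (7897)² − (3727)² = 4.847 × 10⁷ MeV², so pc = 6962 MeV.
λ = hc/(pc) = 1240 MeV·fm / 6962 MeV = 0.178 fm.

λ = 0.178 fm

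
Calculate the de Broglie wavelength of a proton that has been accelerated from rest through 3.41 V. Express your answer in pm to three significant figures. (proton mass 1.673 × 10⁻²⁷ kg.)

KE = eV = 1.602 × 10⁻¹⁹ × 3.410 = 5.463 × 10⁻¹⁹ J.
p = √(2mKE) = √(2 × 1.673 × 10⁻²⁷ × 5.463 × 10⁻¹⁹) = 4.275 × 10⁻²³ kg·m/s.
λ = h/p = 6.626 × 10⁻³⁴ / 4.275 × 10⁻²³ = 1.55 × 10⁻¹¹ m = 15.5 pm.

λ = 15.5 pm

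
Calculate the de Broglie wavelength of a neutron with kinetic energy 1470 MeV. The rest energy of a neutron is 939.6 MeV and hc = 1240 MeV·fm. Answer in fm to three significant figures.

λ = 0.559 fm

Total energy E = KE + m₀c² = 1470 + 939.6 = 2409.6 MeV.
(pc)² = E² − (m₀c²)² = (2409.6)² − (939.6)² = 4.923 × 10⁶ MeV², so pc = 2219 MeV.
λ = hc/(pc) = 1240 MeV·fm / 2219 MeV = 0.559 fm.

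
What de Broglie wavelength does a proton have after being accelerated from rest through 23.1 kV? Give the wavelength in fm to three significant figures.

KE = eV = 1.602 × 10⁻¹⁹ × 2.310 × 10⁴ = 3.701 × 10⁻¹⁵ J.
p = √(2mKE) = √(2 × 1.673 × 10⁻²⁷ × 3.701 × 10⁻¹⁵) = 3.519 × 10⁻²¹ kg·m/s.
λ = h/p = 6.626 × 10⁻³⁴ / 3.519 × 10⁻²¹ = 1.88 × 10⁻¹³ m = 188 fm.

λ = 188 fm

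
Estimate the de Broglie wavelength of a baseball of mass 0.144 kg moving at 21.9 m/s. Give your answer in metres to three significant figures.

p = mv = 0.144 × 21.9 = 3.154 kg·m/s.
λ = h/p = 6.626 × 10⁻³⁴ / 3.154 = 2.10 × 10⁻³⁴ m.

λ = 2.10 × 10⁻³⁴ m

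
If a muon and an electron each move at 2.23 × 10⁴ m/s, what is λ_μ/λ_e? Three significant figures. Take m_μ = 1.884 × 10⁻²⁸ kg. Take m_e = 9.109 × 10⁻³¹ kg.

At fixed v, p = mv so λ = h/(mv) ∝ 1/m.
λ_μ/λ_e = m_e/m_μ = 9.109 × 10⁻³¹/1.884 × 10⁻²⁸ = 4.83 × 10⁻³.

λ_μ/λ_e = 4.83 × 10⁻³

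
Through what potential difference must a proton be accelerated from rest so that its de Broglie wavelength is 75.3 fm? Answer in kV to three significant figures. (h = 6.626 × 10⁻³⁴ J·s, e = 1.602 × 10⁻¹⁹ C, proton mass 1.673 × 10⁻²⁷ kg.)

V = 144 kV

p = h/λ = 6.626 × 10⁻³⁴ / 7.530 × 10⁻¹⁴ = 8.799 × 10⁻²¹ kg·m/s.
KE = p²/(2m) = 2.314 × 10⁻¹⁴ J.
V = KE/e = 2.314 × 10⁻¹⁴ / (1.602 × 10⁻¹⁹) = 144 kV.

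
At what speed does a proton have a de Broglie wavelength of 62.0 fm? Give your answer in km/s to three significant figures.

v = 6390 km/s

p = h/λ = 6.626 × 10⁻³⁴ / 6.200 × 10⁻¹⁴ = 1.069 × 10⁻²⁰ kg·m/s.
v = p/m = 1.069 × 10⁻²⁰ / 1.673 × 10⁻²⁷ = 6.39 × 10⁶ m/s = 6390 km/s.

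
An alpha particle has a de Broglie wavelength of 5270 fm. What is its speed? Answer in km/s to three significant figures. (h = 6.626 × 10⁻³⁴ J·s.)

v = 18.9 km/s

p = h/λ = 6.626 × 10⁻³⁴ / 5.270 × 10⁻¹² = 1.257 × 10⁻²² kg·m/s.
v = p/m = 1.257 × 10⁻²² / 6.645 × 10⁻²⁷ = 1.89 × 10⁴ m/s = 18.9 km/s.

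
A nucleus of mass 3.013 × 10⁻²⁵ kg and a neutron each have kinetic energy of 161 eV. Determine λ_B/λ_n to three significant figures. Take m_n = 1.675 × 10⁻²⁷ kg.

At fixed KE, p = √(2mKE) so λ = h/p ∝ 1/√m.
λ_B/λ_n = √(m_n/m_B) = √(1.675 × 10⁻²⁷/3.013 × 10⁻²⁵) = √(5.559 × 10⁻³) = 0.0746.

λ_B/λ_n = 0.0746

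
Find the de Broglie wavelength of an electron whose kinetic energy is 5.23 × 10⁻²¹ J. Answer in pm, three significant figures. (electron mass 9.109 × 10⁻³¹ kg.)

p = √(2mKE) = √(2 × 9.109 × 10⁻³¹ × 5.230 × 10⁻²¹) = 9.761 × 10⁻²⁶ kg·m/s.
λ = h/p = 6.626 × 10⁻³⁴ / 9.761 × 10⁻²⁶ = 6.79 × 10⁻⁹ m = 6790 pm.

λ = 6790 pm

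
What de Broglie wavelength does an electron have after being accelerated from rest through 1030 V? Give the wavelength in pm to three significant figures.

λ = 38.2 pm

KE = eV = 1.602 × 10⁻¹⁹ × 1030 = 1.650 × 10⁻¹⁶ J.
p = √(2mKE) = √(2 × 9.109 × 10⁻³¹ × 1.650 × 10⁻¹⁶) = 1.734 × 10⁻²³ kg·m/s.
λ = h/p = 6.626 × 10⁻³⁴ / 1.734 × 10⁻²³ = 3.82 × 10⁻¹¹ m = 38.2 pm.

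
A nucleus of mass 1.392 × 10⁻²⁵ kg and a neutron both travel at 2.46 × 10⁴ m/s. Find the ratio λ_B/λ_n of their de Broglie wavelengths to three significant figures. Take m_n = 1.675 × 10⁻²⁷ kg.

At fixed v, p = mv so λ = h/(mv) ∝ 1/m.
λ_B/λ_n = m_n/m_B = 1.675 × 10⁻²⁷/1.392 × 10⁻²⁵ = 0.0120.

λ_B/λ_n = 0.0120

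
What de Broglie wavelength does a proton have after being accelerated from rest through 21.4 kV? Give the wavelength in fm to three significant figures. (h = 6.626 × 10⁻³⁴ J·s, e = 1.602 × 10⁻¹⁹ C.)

λ = 196 fm

KE = eV = 1.602 × 10⁻¹⁹ × 2.140 × 10⁴ = 3.428 × 10⁻¹⁵ J.
p = √(2mKE) = √(2 × 1.673 × 10⁻²⁷ × 3.428 × 10⁻¹⁵) = 3.387 × 10⁻²¹ kg·m/s.
λ = h/p = 6.626 × 10⁻³⁴ / 3.387 × 10⁻²¹ = 1.96 × 10⁻¹³ m = 196 fm.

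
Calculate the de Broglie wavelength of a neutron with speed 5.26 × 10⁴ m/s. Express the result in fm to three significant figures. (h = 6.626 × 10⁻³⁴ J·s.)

p = mv = 1.675 × 10⁻²⁷ × 5.26 × 10⁴ = 8.810 × 10⁻²³ kg·m/s.
λ = h/p = 6.626 × 10⁻³⁴ / 8.810 × 10⁻²³ = 7.52 × 10⁻¹² m = 7520 fm.

λ = 7520 fm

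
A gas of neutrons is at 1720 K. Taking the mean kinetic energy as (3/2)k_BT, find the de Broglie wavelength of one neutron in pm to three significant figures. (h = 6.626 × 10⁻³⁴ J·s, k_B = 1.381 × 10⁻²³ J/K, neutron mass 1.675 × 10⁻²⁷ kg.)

KE = (3/2)k_BT = 1.5 × 1.381 × 10⁻²³ × 1720 = 3.563 × 10⁻²⁰ J.
p = √(2mKE) = √(2 × 1.675 × 10⁻²⁷ × 3.563 × 10⁻²⁰) = 1.093 × 10⁻²³ kg·m/s.
λ = h/p = 6.06 × 10⁻¹¹ m = 60.6 pm.

λ = 60.6 pm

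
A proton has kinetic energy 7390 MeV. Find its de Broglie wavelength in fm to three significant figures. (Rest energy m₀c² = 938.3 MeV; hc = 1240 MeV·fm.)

Total energy E = KE + m₀c² = 7390 + 938.3 = 8328.3 MeV.
(pc)² = E² − (m₀c²)² = (8328.3)² − (938.3)² = 6.848 × 10⁷ MeV², so pc = 8275 MeV.
λ = hc/(pc) = 1240 MeV·fm / 8275 MeV = 0.150 fm.

λ = 0.150 fm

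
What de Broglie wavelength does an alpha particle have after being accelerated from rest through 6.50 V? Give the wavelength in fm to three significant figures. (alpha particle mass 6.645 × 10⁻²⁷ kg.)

λ = 3980 fm

KE = 2eV = 2 × 1.602 × 10⁻¹⁹ × 6.500 = 2.083 × 10⁻¹⁸ J.
p = √(2mKE) = √(2 × 6.645 × 10⁻²⁷ × 2.083 × 10⁻¹⁸) = 1.664 × 10⁻²² kg·m/s.
λ = h/p = 6.626 × 10⁻³⁴ / 1.664 × 10⁻²² = 3.98 × 10⁻¹² m = 3980 fm.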